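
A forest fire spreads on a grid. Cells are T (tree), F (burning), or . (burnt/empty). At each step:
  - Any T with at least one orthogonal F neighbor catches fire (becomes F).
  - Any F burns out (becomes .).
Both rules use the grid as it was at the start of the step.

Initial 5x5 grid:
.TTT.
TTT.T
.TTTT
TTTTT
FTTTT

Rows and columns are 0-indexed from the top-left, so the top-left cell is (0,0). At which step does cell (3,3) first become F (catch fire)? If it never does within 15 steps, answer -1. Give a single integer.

Step 1: cell (3,3)='T' (+2 fires, +1 burnt)
Step 2: cell (3,3)='T' (+2 fires, +2 burnt)
Step 3: cell (3,3)='T' (+3 fires, +2 burnt)
Step 4: cell (3,3)='F' (+4 fires, +3 burnt)
  -> target ignites at step 4
Step 5: cell (3,3)='.' (+5 fires, +4 burnt)
Step 6: cell (3,3)='.' (+2 fires, +5 burnt)
Step 7: cell (3,3)='.' (+2 fires, +2 burnt)
Step 8: cell (3,3)='.' (+0 fires, +2 burnt)
  fire out at step 8

4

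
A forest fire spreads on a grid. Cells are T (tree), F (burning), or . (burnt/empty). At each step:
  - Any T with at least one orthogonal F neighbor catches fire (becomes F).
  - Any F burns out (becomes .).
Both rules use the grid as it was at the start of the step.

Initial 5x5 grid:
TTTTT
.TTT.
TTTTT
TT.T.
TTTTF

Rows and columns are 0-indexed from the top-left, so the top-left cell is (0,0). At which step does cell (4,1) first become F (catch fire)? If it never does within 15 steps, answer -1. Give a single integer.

Step 1: cell (4,1)='T' (+1 fires, +1 burnt)
Step 2: cell (4,1)='T' (+2 fires, +1 burnt)
Step 3: cell (4,1)='F' (+2 fires, +2 burnt)
  -> target ignites at step 3
Step 4: cell (4,1)='.' (+5 fires, +2 burnt)
Step 5: cell (4,1)='.' (+4 fires, +5 burnt)
Step 6: cell (4,1)='.' (+4 fires, +4 burnt)
Step 7: cell (4,1)='.' (+1 fires, +4 burnt)
Step 8: cell (4,1)='.' (+1 fires, +1 burnt)
Step 9: cell (4,1)='.' (+0 fires, +1 burnt)
  fire out at step 9

3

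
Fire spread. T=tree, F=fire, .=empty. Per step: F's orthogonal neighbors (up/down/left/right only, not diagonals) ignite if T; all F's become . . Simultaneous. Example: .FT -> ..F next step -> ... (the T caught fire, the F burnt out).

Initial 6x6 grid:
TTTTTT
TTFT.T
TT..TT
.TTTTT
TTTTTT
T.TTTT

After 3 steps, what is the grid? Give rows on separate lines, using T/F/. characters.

Step 1: 3 trees catch fire, 1 burn out
  TTFTTT
  TF.F.T
  TT..TT
  .TTTTT
  TTTTTT
  T.TTTT
Step 2: 4 trees catch fire, 3 burn out
  TF.FTT
  F....T
  TF..TT
  .TTTTT
  TTTTTT
  T.TTTT
Step 3: 4 trees catch fire, 4 burn out
  F...FT
  .....T
  F...TT
  .FTTTT
  TTTTTT
  T.TTTT

F...FT
.....T
F...TT
.FTTTT
TTTTTT
T.TTTT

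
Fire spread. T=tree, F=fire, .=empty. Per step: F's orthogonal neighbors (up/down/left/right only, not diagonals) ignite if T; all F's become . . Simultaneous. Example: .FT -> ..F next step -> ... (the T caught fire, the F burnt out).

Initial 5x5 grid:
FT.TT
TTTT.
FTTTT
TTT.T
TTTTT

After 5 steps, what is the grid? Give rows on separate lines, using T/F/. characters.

Step 1: 4 trees catch fire, 2 burn out
  .F.TT
  FTTT.
  .FTTT
  FTT.T
  TTTTT
Step 2: 4 trees catch fire, 4 burn out
  ...TT
  .FTT.
  ..FTT
  .FT.T
  FTTTT
Step 3: 4 trees catch fire, 4 burn out
  ...TT
  ..FT.
  ...FT
  ..F.T
  .FTTT
Step 4: 3 trees catch fire, 4 burn out
  ...TT
  ...F.
  ....F
  ....T
  ..FTT
Step 5: 3 trees catch fire, 3 burn out
  ...FT
  .....
  .....
  ....F
  ...FT

...FT
.....
.....
....F
...FT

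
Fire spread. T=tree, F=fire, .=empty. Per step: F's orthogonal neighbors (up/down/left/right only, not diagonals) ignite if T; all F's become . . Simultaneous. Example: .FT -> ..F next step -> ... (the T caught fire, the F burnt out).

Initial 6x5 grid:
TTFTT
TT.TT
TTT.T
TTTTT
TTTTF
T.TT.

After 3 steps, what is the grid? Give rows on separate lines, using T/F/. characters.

Step 1: 4 trees catch fire, 2 burn out
  TF.FT
  TT.TT
  TTT.T
  TTTTF
  TTTF.
  T.TT.
Step 2: 8 trees catch fire, 4 burn out
  F...F
  TF.FT
  TTT.F
  TTTF.
  TTF..
  T.TF.
Step 3: 6 trees catch fire, 8 burn out
  .....
  F...F
  TFT..
  TTF..
  TF...
  T.F..

.....
F...F
TFT..
TTF..
TF...
T.F..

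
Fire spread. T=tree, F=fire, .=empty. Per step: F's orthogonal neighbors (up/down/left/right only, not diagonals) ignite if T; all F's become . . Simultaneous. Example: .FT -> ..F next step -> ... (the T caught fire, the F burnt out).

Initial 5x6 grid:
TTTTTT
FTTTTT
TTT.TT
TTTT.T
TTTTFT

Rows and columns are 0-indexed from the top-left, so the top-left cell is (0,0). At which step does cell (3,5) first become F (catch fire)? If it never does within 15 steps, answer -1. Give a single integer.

Step 1: cell (3,5)='T' (+5 fires, +2 burnt)
Step 2: cell (3,5)='F' (+7 fires, +5 burnt)
  -> target ignites at step 2
Step 3: cell (3,5)='.' (+8 fires, +7 burnt)
Step 4: cell (3,5)='.' (+4 fires, +8 burnt)
Step 5: cell (3,5)='.' (+2 fires, +4 burnt)
Step 6: cell (3,5)='.' (+0 fires, +2 burnt)
  fire out at step 6

2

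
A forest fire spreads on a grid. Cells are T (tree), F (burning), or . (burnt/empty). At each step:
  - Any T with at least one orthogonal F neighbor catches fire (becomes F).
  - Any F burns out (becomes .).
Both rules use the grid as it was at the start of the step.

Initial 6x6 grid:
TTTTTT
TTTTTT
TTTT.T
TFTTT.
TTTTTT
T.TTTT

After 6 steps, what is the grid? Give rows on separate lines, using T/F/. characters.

Step 1: 4 trees catch fire, 1 burn out
  TTTTTT
  TTTTTT
  TFTT.T
  F.FTT.
  TFTTTT
  T.TTTT
Step 2: 6 trees catch fire, 4 burn out
  TTTTTT
  TFTTTT
  F.FT.T
  ...FT.
  F.FTTT
  T.TTTT
Step 3: 8 trees catch fire, 6 burn out
  TFTTTT
  F.FTTT
  ...F.T
  ....F.
  ...FTT
  F.FTTT
Step 4: 5 trees catch fire, 8 burn out
  F.FTTT
  ...FTT
  .....T
  ......
  ....FT
  ...FTT
Step 5: 4 trees catch fire, 5 burn out
  ...FTT
  ....FT
  .....T
  ......
  .....F
  ....FT
Step 6: 3 trees catch fire, 4 burn out
  ....FT
  .....F
  .....T
  ......
  ......
  .....F

....FT
.....F
.....T
......
......
.....F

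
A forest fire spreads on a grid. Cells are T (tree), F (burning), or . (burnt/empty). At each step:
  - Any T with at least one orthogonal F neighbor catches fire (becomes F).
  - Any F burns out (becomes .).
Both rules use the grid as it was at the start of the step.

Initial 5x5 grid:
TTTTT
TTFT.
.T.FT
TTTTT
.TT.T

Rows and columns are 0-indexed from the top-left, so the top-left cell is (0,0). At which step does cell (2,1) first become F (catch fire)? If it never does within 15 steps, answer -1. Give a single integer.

Step 1: cell (2,1)='T' (+5 fires, +2 burnt)
Step 2: cell (2,1)='F' (+6 fires, +5 burnt)
  -> target ignites at step 2
Step 3: cell (2,1)='.' (+5 fires, +6 burnt)
Step 4: cell (2,1)='.' (+2 fires, +5 burnt)
Step 5: cell (2,1)='.' (+0 fires, +2 burnt)
  fire out at step 5

2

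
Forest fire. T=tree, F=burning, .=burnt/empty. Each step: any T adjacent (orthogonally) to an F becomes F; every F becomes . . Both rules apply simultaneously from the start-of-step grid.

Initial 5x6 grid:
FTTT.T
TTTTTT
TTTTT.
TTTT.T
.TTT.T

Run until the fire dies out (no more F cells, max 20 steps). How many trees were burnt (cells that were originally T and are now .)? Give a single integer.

Step 1: +2 fires, +1 burnt (F count now 2)
Step 2: +3 fires, +2 burnt (F count now 3)
Step 3: +4 fires, +3 burnt (F count now 4)
Step 4: +3 fires, +4 burnt (F count now 3)
Step 5: +4 fires, +3 burnt (F count now 4)
Step 6: +4 fires, +4 burnt (F count now 4)
Step 7: +2 fires, +4 burnt (F count now 2)
Step 8: +0 fires, +2 burnt (F count now 0)
Fire out after step 8
Initially T: 24, now '.': 28
Total burnt (originally-T cells now '.'): 22

Answer: 22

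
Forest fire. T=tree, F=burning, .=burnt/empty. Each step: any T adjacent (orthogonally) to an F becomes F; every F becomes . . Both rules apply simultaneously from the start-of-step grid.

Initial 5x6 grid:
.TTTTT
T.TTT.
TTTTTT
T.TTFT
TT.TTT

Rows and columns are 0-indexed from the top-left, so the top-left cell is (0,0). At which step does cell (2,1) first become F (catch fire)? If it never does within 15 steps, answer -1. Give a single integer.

Step 1: cell (2,1)='T' (+4 fires, +1 burnt)
Step 2: cell (2,1)='T' (+6 fires, +4 burnt)
Step 3: cell (2,1)='T' (+3 fires, +6 burnt)
Step 4: cell (2,1)='F' (+4 fires, +3 burnt)
  -> target ignites at step 4
Step 5: cell (2,1)='.' (+2 fires, +4 burnt)
Step 6: cell (2,1)='.' (+3 fires, +2 burnt)
Step 7: cell (2,1)='.' (+1 fires, +3 burnt)
Step 8: cell (2,1)='.' (+1 fires, +1 burnt)
Step 9: cell (2,1)='.' (+0 fires, +1 burnt)
  fire out at step 9

4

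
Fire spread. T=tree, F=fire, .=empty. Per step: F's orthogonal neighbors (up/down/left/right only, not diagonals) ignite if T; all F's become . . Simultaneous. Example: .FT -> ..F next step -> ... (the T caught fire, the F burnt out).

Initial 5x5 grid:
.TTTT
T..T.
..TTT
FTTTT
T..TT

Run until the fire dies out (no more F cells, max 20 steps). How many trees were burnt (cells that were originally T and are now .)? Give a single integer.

Answer: 15

Derivation:
Step 1: +2 fires, +1 burnt (F count now 2)
Step 2: +1 fires, +2 burnt (F count now 1)
Step 3: +2 fires, +1 burnt (F count now 2)
Step 4: +3 fires, +2 burnt (F count now 3)
Step 5: +3 fires, +3 burnt (F count now 3)
Step 6: +1 fires, +3 burnt (F count now 1)
Step 7: +2 fires, +1 burnt (F count now 2)
Step 8: +1 fires, +2 burnt (F count now 1)
Step 9: +0 fires, +1 burnt (F count now 0)
Fire out after step 9
Initially T: 16, now '.': 24
Total burnt (originally-T cells now '.'): 15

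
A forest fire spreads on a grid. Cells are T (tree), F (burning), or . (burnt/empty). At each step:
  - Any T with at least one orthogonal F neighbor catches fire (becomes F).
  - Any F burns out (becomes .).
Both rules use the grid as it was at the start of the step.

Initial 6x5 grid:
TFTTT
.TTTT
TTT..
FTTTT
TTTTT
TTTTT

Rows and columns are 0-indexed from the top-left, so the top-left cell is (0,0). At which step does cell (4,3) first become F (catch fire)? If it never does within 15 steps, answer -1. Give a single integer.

Step 1: cell (4,3)='T' (+6 fires, +2 burnt)
Step 2: cell (4,3)='T' (+6 fires, +6 burnt)
Step 3: cell (4,3)='T' (+6 fires, +6 burnt)
Step 4: cell (4,3)='F' (+4 fires, +6 burnt)
  -> target ignites at step 4
Step 5: cell (4,3)='.' (+2 fires, +4 burnt)
Step 6: cell (4,3)='.' (+1 fires, +2 burnt)
Step 7: cell (4,3)='.' (+0 fires, +1 burnt)
  fire out at step 7

4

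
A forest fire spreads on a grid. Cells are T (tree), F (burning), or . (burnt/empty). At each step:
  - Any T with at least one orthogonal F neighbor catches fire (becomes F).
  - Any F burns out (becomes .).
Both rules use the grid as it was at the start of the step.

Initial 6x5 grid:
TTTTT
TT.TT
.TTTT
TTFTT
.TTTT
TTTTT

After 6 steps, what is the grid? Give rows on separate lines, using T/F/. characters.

Step 1: 4 trees catch fire, 1 burn out
  TTTTT
  TT.TT
  .TFTT
  TF.FT
  .TFTT
  TTTTT
Step 2: 7 trees catch fire, 4 burn out
  TTTTT
  TT.TT
  .F.FT
  F...F
  .F.FT
  TTFTT
Step 3: 6 trees catch fire, 7 burn out
  TTTTT
  TF.FT
  ....F
  .....
  ....F
  TF.FT
Step 4: 6 trees catch fire, 6 burn out
  TFTFT
  F...F
  .....
  .....
  .....
  F...F
Step 5: 3 trees catch fire, 6 burn out
  F.F.F
  .....
  .....
  .....
  .....
  .....
Step 6: 0 trees catch fire, 3 burn out
  .....
  .....
  .....
  .....
  .....
  .....

.....
.....
.....
.....
.....
.....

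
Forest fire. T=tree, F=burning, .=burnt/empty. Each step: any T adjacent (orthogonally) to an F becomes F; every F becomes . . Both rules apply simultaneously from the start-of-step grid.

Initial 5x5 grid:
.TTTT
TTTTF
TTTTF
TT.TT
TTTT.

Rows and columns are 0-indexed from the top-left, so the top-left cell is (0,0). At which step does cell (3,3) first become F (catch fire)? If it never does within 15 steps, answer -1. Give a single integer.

Step 1: cell (3,3)='T' (+4 fires, +2 burnt)
Step 2: cell (3,3)='F' (+4 fires, +4 burnt)
  -> target ignites at step 2
Step 3: cell (3,3)='.' (+4 fires, +4 burnt)
Step 4: cell (3,3)='.' (+5 fires, +4 burnt)
Step 5: cell (3,3)='.' (+2 fires, +5 burnt)
Step 6: cell (3,3)='.' (+1 fires, +2 burnt)
Step 7: cell (3,3)='.' (+0 fires, +1 burnt)
  fire out at step 7

2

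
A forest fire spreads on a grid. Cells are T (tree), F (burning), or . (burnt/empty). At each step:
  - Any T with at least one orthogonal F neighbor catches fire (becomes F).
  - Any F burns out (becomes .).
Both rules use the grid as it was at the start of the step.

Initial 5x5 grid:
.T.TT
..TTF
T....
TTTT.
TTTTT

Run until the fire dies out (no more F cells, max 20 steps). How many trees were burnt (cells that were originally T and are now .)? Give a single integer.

Answer: 4

Derivation:
Step 1: +2 fires, +1 burnt (F count now 2)
Step 2: +2 fires, +2 burnt (F count now 2)
Step 3: +0 fires, +2 burnt (F count now 0)
Fire out after step 3
Initially T: 15, now '.': 14
Total burnt (originally-T cells now '.'): 4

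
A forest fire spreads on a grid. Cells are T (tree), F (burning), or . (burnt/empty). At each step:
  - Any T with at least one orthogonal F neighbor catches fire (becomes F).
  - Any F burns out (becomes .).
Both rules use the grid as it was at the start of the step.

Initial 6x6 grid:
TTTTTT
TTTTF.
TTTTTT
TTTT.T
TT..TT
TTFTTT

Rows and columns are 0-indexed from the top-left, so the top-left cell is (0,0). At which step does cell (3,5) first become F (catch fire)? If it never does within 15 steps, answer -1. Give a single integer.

Step 1: cell (3,5)='T' (+5 fires, +2 burnt)
Step 2: cell (3,5)='T' (+8 fires, +5 burnt)
Step 3: cell (3,5)='F' (+9 fires, +8 burnt)
  -> target ignites at step 3
Step 4: cell (3,5)='.' (+6 fires, +9 burnt)
Step 5: cell (3,5)='.' (+2 fires, +6 burnt)
Step 6: cell (3,5)='.' (+0 fires, +2 burnt)
  fire out at step 6

3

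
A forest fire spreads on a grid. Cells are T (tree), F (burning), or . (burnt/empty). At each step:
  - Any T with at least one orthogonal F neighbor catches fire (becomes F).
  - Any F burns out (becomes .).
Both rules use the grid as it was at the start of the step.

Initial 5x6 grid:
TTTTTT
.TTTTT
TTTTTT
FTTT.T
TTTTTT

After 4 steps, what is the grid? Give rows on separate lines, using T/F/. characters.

Step 1: 3 trees catch fire, 1 burn out
  TTTTTT
  .TTTTT
  FTTTTT
  .FTT.T
  FTTTTT
Step 2: 3 trees catch fire, 3 burn out
  TTTTTT
  .TTTTT
  .FTTTT
  ..FT.T
  .FTTTT
Step 3: 4 trees catch fire, 3 burn out
  TTTTTT
  .FTTTT
  ..FTTT
  ...F.T
  ..FTTT
Step 4: 4 trees catch fire, 4 burn out
  TFTTTT
  ..FTTT
  ...FTT
  .....T
  ...FTT

TFTTTT
..FTTT
...FTT
.....T
...FTT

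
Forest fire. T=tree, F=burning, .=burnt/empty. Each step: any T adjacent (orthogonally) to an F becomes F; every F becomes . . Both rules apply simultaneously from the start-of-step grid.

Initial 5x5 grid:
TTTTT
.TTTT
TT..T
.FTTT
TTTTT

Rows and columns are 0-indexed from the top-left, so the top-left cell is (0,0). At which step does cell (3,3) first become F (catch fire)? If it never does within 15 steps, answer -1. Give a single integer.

Step 1: cell (3,3)='T' (+3 fires, +1 burnt)
Step 2: cell (3,3)='F' (+5 fires, +3 burnt)
  -> target ignites at step 2
Step 3: cell (3,3)='.' (+4 fires, +5 burnt)
Step 4: cell (3,3)='.' (+5 fires, +4 burnt)
Step 5: cell (3,3)='.' (+2 fires, +5 burnt)
Step 6: cell (3,3)='.' (+1 fires, +2 burnt)
Step 7: cell (3,3)='.' (+0 fires, +1 burnt)
  fire out at step 7

2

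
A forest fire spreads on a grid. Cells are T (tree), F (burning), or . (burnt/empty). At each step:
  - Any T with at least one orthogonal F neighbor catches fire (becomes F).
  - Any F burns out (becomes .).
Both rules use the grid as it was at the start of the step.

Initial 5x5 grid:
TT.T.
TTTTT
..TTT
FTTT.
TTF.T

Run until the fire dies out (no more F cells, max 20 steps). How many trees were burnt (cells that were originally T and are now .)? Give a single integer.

Step 1: +4 fires, +2 burnt (F count now 4)
Step 2: +2 fires, +4 burnt (F count now 2)
Step 3: +2 fires, +2 burnt (F count now 2)
Step 4: +3 fires, +2 burnt (F count now 3)
Step 5: +4 fires, +3 burnt (F count now 4)
Step 6: +1 fires, +4 burnt (F count now 1)
Step 7: +0 fires, +1 burnt (F count now 0)
Fire out after step 7
Initially T: 17, now '.': 24
Total burnt (originally-T cells now '.'): 16

Answer: 16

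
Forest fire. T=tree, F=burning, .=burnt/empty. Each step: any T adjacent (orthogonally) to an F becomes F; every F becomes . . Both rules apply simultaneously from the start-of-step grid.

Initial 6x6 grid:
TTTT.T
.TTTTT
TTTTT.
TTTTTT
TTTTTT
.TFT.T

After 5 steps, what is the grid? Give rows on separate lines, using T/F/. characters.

Step 1: 3 trees catch fire, 1 burn out
  TTTT.T
  .TTTTT
  TTTTT.
  TTTTTT
  TTFTTT
  .F.F.T
Step 2: 3 trees catch fire, 3 burn out
  TTTT.T
  .TTTTT
  TTTTT.
  TTFTTT
  TF.FTT
  .....T
Step 3: 5 trees catch fire, 3 burn out
  TTTT.T
  .TTTTT
  TTFTT.
  TF.FTT
  F...FT
  .....T
Step 4: 6 trees catch fire, 5 burn out
  TTTT.T
  .TFTTT
  TF.FT.
  F...FT
  .....F
  .....T
Step 5: 7 trees catch fire, 6 burn out
  TTFT.T
  .F.FTT
  F...F.
  .....F
  ......
  .....F

TTFT.T
.F.FTT
F...F.
.....F
......
.....F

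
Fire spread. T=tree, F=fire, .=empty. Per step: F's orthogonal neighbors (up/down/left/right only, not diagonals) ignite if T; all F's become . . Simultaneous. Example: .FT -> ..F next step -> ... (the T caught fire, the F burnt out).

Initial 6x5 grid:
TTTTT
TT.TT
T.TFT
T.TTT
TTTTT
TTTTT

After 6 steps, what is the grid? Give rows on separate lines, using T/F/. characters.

Step 1: 4 trees catch fire, 1 burn out
  TTTTT
  TT.FT
  T.F.F
  T.TFT
  TTTTT
  TTTTT
Step 2: 5 trees catch fire, 4 burn out
  TTTFT
  TT..F
  T....
  T.F.F
  TTTFT
  TTTTT
Step 3: 5 trees catch fire, 5 burn out
  TTF.F
  TT...
  T....
  T....
  TTF.F
  TTTFT
Step 4: 4 trees catch fire, 5 burn out
  TF...
  TT...
  T....
  T....
  TF...
  TTF.F
Step 5: 4 trees catch fire, 4 burn out
  F....
  TF...
  T....
  T....
  F....
  TF...
Step 6: 3 trees catch fire, 4 burn out
  .....
  F....
  T....
  F....
  .....
  F....

.....
F....
T....
F....
.....
F....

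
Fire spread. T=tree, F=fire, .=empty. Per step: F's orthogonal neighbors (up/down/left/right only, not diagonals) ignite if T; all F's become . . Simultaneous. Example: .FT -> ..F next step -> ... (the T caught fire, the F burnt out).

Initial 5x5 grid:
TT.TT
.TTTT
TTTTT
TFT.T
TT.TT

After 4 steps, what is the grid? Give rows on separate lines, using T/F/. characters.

Step 1: 4 trees catch fire, 1 burn out
  TT.TT
  .TTTT
  TFTTT
  F.F.T
  TF.TT
Step 2: 4 trees catch fire, 4 burn out
  TT.TT
  .FTTT
  F.FTT
  ....T
  F..TT
Step 3: 3 trees catch fire, 4 burn out
  TF.TT
  ..FTT
  ...FT
  ....T
  ...TT
Step 4: 3 trees catch fire, 3 burn out
  F..TT
  ...FT
  ....F
  ....T
  ...TT

F..TT
...FT
....F
....T
...TT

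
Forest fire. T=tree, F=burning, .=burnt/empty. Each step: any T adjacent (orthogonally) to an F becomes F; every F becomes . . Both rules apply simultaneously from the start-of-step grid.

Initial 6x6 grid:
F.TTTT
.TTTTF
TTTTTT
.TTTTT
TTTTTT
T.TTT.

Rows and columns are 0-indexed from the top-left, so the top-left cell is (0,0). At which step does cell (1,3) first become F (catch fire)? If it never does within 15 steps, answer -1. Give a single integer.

Step 1: cell (1,3)='T' (+3 fires, +2 burnt)
Step 2: cell (1,3)='F' (+4 fires, +3 burnt)
  -> target ignites at step 2
Step 3: cell (1,3)='.' (+5 fires, +4 burnt)
Step 4: cell (1,3)='.' (+5 fires, +5 burnt)
Step 5: cell (1,3)='.' (+4 fires, +5 burnt)
Step 6: cell (1,3)='.' (+4 fires, +4 burnt)
Step 7: cell (1,3)='.' (+2 fires, +4 burnt)
Step 8: cell (1,3)='.' (+1 fires, +2 burnt)
Step 9: cell (1,3)='.' (+1 fires, +1 burnt)
Step 10: cell (1,3)='.' (+0 fires, +1 burnt)
  fire out at step 10

2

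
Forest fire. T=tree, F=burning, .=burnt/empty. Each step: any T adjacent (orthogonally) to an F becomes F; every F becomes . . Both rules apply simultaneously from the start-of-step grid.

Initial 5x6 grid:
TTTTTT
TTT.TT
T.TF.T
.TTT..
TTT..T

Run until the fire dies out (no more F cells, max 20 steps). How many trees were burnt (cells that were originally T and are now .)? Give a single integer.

Answer: 20

Derivation:
Step 1: +2 fires, +1 burnt (F count now 2)
Step 2: +2 fires, +2 burnt (F count now 2)
Step 3: +4 fires, +2 burnt (F count now 4)
Step 4: +4 fires, +4 burnt (F count now 4)
Step 5: +4 fires, +4 burnt (F count now 4)
Step 6: +2 fires, +4 burnt (F count now 2)
Step 7: +1 fires, +2 burnt (F count now 1)
Step 8: +1 fires, +1 burnt (F count now 1)
Step 9: +0 fires, +1 burnt (F count now 0)
Fire out after step 9
Initially T: 21, now '.': 29
Total burnt (originally-T cells now '.'): 20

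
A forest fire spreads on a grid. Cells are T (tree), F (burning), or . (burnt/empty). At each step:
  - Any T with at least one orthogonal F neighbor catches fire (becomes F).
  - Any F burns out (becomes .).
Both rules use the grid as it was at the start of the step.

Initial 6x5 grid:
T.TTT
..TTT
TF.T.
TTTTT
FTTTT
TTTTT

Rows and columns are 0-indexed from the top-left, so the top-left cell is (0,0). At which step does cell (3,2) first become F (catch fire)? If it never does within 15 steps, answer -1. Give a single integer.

Step 1: cell (3,2)='T' (+5 fires, +2 burnt)
Step 2: cell (3,2)='F' (+3 fires, +5 burnt)
  -> target ignites at step 2
Step 3: cell (3,2)='.' (+3 fires, +3 burnt)
Step 4: cell (3,2)='.' (+4 fires, +3 burnt)
Step 5: cell (3,2)='.' (+2 fires, +4 burnt)
Step 6: cell (3,2)='.' (+3 fires, +2 burnt)
Step 7: cell (3,2)='.' (+2 fires, +3 burnt)
Step 8: cell (3,2)='.' (+0 fires, +2 burnt)
  fire out at step 8

2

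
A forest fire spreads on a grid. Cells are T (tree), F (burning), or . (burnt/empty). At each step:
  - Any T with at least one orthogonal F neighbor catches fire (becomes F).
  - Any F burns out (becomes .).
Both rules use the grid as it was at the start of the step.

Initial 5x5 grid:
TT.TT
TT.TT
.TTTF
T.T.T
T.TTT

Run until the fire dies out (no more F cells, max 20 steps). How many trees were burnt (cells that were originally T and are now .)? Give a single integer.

Step 1: +3 fires, +1 burnt (F count now 3)
Step 2: +4 fires, +3 burnt (F count now 4)
Step 3: +4 fires, +4 burnt (F count now 4)
Step 4: +2 fires, +4 burnt (F count now 2)
Step 5: +2 fires, +2 burnt (F count now 2)
Step 6: +1 fires, +2 burnt (F count now 1)
Step 7: +0 fires, +1 burnt (F count now 0)
Fire out after step 7
Initially T: 18, now '.': 23
Total burnt (originally-T cells now '.'): 16

Answer: 16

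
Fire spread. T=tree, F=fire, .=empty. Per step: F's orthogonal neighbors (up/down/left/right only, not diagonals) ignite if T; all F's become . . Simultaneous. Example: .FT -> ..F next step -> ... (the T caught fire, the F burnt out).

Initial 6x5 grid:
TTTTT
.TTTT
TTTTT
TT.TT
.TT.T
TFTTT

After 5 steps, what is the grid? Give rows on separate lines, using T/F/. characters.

Step 1: 3 trees catch fire, 1 burn out
  TTTTT
  .TTTT
  TTTTT
  TT.TT
  .FT.T
  F.FTT
Step 2: 3 trees catch fire, 3 burn out
  TTTTT
  .TTTT
  TTTTT
  TF.TT
  ..F.T
  ...FT
Step 3: 3 trees catch fire, 3 burn out
  TTTTT
  .TTTT
  TFTTT
  F..TT
  ....T
  ....F
Step 4: 4 trees catch fire, 3 burn out
  TTTTT
  .FTTT
  F.FTT
  ...TT
  ....F
  .....
Step 5: 4 trees catch fire, 4 burn out
  TFTTT
  ..FTT
  ...FT
  ...TF
  .....
  .....

TFTTT
..FTT
...FT
...TF
.....
.....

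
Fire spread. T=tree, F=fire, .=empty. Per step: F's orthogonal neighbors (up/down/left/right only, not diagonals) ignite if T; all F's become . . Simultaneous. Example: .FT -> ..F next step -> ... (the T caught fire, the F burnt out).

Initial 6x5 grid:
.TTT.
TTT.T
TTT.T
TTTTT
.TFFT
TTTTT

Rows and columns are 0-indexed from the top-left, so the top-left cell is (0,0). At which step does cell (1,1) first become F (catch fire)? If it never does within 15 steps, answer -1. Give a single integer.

Step 1: cell (1,1)='T' (+6 fires, +2 burnt)
Step 2: cell (1,1)='T' (+5 fires, +6 burnt)
Step 3: cell (1,1)='T' (+5 fires, +5 burnt)
Step 4: cell (1,1)='F' (+4 fires, +5 burnt)
  -> target ignites at step 4
Step 5: cell (1,1)='.' (+3 fires, +4 burnt)
Step 6: cell (1,1)='.' (+0 fires, +3 burnt)
  fire out at step 6

4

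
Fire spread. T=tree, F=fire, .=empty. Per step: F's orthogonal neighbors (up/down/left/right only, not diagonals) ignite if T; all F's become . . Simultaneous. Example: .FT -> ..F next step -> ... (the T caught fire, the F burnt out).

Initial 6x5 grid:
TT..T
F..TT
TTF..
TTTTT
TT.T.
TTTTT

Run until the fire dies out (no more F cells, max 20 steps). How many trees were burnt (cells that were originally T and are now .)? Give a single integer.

Step 1: +4 fires, +2 burnt (F count now 4)
Step 2: +4 fires, +4 burnt (F count now 4)
Step 3: +4 fires, +4 burnt (F count now 4)
Step 4: +3 fires, +4 burnt (F count now 3)
Step 5: +2 fires, +3 burnt (F count now 2)
Step 6: +0 fires, +2 burnt (F count now 0)
Fire out after step 6
Initially T: 20, now '.': 27
Total burnt (originally-T cells now '.'): 17

Answer: 17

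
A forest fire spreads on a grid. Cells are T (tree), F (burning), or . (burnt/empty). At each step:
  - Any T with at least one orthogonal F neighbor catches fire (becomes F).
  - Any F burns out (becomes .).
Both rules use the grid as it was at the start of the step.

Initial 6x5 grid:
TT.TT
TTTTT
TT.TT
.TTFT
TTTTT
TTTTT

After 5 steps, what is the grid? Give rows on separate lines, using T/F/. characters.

Step 1: 4 trees catch fire, 1 burn out
  TT.TT
  TTTTT
  TT.FT
  .TF.F
  TTTFT
  TTTTT
Step 2: 6 trees catch fire, 4 burn out
  TT.TT
  TTTFT
  TT..F
  .F...
  TTF.F
  TTTFT
Step 3: 7 trees catch fire, 6 burn out
  TT.FT
  TTF.F
  TF...
  .....
  TF...
  TTF.F
Step 4: 5 trees catch fire, 7 burn out
  TT..F
  TF...
  F....
  .....
  F....
  TF...
Step 5: 3 trees catch fire, 5 burn out
  TF...
  F....
  .....
  .....
  .....
  F....

TF...
F....
.....
.....
.....
F....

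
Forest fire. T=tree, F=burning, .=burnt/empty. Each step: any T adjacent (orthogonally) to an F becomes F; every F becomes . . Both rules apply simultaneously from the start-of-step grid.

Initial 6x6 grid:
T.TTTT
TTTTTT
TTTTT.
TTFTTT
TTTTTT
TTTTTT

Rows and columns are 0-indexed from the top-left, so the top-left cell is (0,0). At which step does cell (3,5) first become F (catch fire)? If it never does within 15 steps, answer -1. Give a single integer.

Step 1: cell (3,5)='T' (+4 fires, +1 burnt)
Step 2: cell (3,5)='T' (+8 fires, +4 burnt)
Step 3: cell (3,5)='F' (+10 fires, +8 burnt)
  -> target ignites at step 3
Step 4: cell (3,5)='.' (+6 fires, +10 burnt)
Step 5: cell (3,5)='.' (+4 fires, +6 burnt)
Step 6: cell (3,5)='.' (+1 fires, +4 burnt)
Step 7: cell (3,5)='.' (+0 fires, +1 burnt)
  fire out at step 7

3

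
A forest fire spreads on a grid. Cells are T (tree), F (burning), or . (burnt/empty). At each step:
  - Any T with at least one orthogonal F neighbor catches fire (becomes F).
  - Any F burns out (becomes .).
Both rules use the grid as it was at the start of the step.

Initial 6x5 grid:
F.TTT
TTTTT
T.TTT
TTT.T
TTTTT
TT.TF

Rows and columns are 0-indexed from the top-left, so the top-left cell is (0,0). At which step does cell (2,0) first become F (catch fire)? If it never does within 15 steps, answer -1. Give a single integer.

Step 1: cell (2,0)='T' (+3 fires, +2 burnt)
Step 2: cell (2,0)='F' (+4 fires, +3 burnt)
  -> target ignites at step 2
Step 3: cell (2,0)='.' (+4 fires, +4 burnt)
Step 4: cell (2,0)='.' (+9 fires, +4 burnt)
Step 5: cell (2,0)='.' (+4 fires, +9 burnt)
Step 6: cell (2,0)='.' (+0 fires, +4 burnt)
  fire out at step 6

2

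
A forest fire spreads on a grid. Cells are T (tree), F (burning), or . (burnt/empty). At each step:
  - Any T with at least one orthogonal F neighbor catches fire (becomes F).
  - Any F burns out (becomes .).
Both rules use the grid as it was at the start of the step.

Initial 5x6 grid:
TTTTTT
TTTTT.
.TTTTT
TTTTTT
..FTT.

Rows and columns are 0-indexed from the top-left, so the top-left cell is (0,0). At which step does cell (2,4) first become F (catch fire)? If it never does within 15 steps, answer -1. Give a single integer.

Step 1: cell (2,4)='T' (+2 fires, +1 burnt)
Step 2: cell (2,4)='T' (+4 fires, +2 burnt)
Step 3: cell (2,4)='T' (+5 fires, +4 burnt)
Step 4: cell (2,4)='F' (+5 fires, +5 burnt)
  -> target ignites at step 4
Step 5: cell (2,4)='.' (+5 fires, +5 burnt)
Step 6: cell (2,4)='.' (+2 fires, +5 burnt)
Step 7: cell (2,4)='.' (+1 fires, +2 burnt)
Step 8: cell (2,4)='.' (+0 fires, +1 burnt)
  fire out at step 8

4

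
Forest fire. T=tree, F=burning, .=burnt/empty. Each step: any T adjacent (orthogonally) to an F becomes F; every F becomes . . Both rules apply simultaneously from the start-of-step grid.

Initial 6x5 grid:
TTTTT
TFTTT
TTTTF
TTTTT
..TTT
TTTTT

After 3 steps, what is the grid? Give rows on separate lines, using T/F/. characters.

Step 1: 7 trees catch fire, 2 burn out
  TFTTT
  F.FTF
  TFTF.
  TTTTF
  ..TTT
  TTTTT
Step 2: 9 trees catch fire, 7 burn out
  F.FTF
  ...F.
  F.F..
  TFTF.
  ..TTF
  TTTTT
Step 3: 5 trees catch fire, 9 burn out
  ...F.
  .....
  .....
  F.F..
  ..TF.
  TTTTF

...F.
.....
.....
F.F..
..TF.
TTTTF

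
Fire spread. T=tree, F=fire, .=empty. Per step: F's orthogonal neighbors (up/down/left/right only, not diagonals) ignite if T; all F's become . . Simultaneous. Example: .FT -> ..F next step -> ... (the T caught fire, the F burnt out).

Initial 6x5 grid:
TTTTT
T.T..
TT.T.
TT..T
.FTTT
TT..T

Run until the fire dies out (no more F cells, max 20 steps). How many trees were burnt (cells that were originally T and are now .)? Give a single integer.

Step 1: +3 fires, +1 burnt (F count now 3)
Step 2: +4 fires, +3 burnt (F count now 4)
Step 3: +2 fires, +4 burnt (F count now 2)
Step 4: +3 fires, +2 burnt (F count now 3)
Step 5: +1 fires, +3 burnt (F count now 1)
Step 6: +1 fires, +1 burnt (F count now 1)
Step 7: +1 fires, +1 burnt (F count now 1)
Step 8: +2 fires, +1 burnt (F count now 2)
Step 9: +1 fires, +2 burnt (F count now 1)
Step 10: +0 fires, +1 burnt (F count now 0)
Fire out after step 10
Initially T: 19, now '.': 29
Total burnt (originally-T cells now '.'): 18

Answer: 18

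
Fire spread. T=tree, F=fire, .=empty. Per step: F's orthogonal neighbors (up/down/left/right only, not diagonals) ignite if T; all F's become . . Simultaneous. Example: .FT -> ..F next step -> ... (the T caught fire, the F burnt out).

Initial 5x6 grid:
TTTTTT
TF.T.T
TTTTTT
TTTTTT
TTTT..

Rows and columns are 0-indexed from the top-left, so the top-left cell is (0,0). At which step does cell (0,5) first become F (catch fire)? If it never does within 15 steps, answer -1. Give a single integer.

Step 1: cell (0,5)='T' (+3 fires, +1 burnt)
Step 2: cell (0,5)='T' (+5 fires, +3 burnt)
Step 3: cell (0,5)='T' (+5 fires, +5 burnt)
Step 4: cell (0,5)='T' (+6 fires, +5 burnt)
Step 5: cell (0,5)='F' (+4 fires, +6 burnt)
  -> target ignites at step 5
Step 6: cell (0,5)='.' (+2 fires, +4 burnt)
Step 7: cell (0,5)='.' (+0 fires, +2 burnt)
  fire out at step 7

5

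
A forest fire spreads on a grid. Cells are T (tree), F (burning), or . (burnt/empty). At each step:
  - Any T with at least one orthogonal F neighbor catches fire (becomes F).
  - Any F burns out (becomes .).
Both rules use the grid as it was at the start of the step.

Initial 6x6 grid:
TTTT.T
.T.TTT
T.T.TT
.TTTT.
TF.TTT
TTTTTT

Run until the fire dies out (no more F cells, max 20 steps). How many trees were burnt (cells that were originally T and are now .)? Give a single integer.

Step 1: +3 fires, +1 burnt (F count now 3)
Step 2: +3 fires, +3 burnt (F count now 3)
Step 3: +3 fires, +3 burnt (F count now 3)
Step 4: +3 fires, +3 burnt (F count now 3)
Step 5: +3 fires, +3 burnt (F count now 3)
Step 6: +3 fires, +3 burnt (F count now 3)
Step 7: +2 fires, +3 burnt (F count now 2)
Step 8: +2 fires, +2 burnt (F count now 2)
Step 9: +1 fires, +2 burnt (F count now 1)
Step 10: +1 fires, +1 burnt (F count now 1)
Step 11: +2 fires, +1 burnt (F count now 2)
Step 12: +0 fires, +2 burnt (F count now 0)
Fire out after step 12
Initially T: 27, now '.': 35
Total burnt (originally-T cells now '.'): 26

Answer: 26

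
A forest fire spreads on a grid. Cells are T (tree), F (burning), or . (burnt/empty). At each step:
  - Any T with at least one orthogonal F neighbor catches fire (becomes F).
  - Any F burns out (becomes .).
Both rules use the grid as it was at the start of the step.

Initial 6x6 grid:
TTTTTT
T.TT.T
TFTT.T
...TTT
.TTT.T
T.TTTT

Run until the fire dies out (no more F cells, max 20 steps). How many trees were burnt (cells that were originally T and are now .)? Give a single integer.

Answer: 25

Derivation:
Step 1: +2 fires, +1 burnt (F count now 2)
Step 2: +3 fires, +2 burnt (F count now 3)
Step 3: +4 fires, +3 burnt (F count now 4)
Step 4: +4 fires, +4 burnt (F count now 4)
Step 5: +4 fires, +4 burnt (F count now 4)
Step 6: +6 fires, +4 burnt (F count now 6)
Step 7: +2 fires, +6 burnt (F count now 2)
Step 8: +0 fires, +2 burnt (F count now 0)
Fire out after step 8
Initially T: 26, now '.': 35
Total burnt (originally-T cells now '.'): 25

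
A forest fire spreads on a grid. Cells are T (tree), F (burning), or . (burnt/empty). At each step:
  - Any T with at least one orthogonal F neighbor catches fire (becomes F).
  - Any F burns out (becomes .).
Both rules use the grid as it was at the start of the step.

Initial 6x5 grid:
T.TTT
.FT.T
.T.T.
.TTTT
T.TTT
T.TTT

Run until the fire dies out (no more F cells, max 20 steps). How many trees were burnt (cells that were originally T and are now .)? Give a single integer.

Answer: 17

Derivation:
Step 1: +2 fires, +1 burnt (F count now 2)
Step 2: +2 fires, +2 burnt (F count now 2)
Step 3: +2 fires, +2 burnt (F count now 2)
Step 4: +3 fires, +2 burnt (F count now 3)
Step 5: +5 fires, +3 burnt (F count now 5)
Step 6: +2 fires, +5 burnt (F count now 2)
Step 7: +1 fires, +2 burnt (F count now 1)
Step 8: +0 fires, +1 burnt (F count now 0)
Fire out after step 8
Initially T: 20, now '.': 27
Total burnt (originally-T cells now '.'): 17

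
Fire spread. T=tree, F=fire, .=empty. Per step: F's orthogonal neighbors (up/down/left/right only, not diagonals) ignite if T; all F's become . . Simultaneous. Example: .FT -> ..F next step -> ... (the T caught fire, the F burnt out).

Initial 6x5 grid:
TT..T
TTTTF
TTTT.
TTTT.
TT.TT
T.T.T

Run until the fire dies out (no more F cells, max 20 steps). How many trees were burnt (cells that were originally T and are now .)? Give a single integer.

Step 1: +2 fires, +1 burnt (F count now 2)
Step 2: +2 fires, +2 burnt (F count now 2)
Step 3: +3 fires, +2 burnt (F count now 3)
Step 4: +5 fires, +3 burnt (F count now 5)
Step 5: +4 fires, +5 burnt (F count now 4)
Step 6: +3 fires, +4 burnt (F count now 3)
Step 7: +1 fires, +3 burnt (F count now 1)
Step 8: +1 fires, +1 burnt (F count now 1)
Step 9: +0 fires, +1 burnt (F count now 0)
Fire out after step 9
Initially T: 22, now '.': 29
Total burnt (originally-T cells now '.'): 21

Answer: 21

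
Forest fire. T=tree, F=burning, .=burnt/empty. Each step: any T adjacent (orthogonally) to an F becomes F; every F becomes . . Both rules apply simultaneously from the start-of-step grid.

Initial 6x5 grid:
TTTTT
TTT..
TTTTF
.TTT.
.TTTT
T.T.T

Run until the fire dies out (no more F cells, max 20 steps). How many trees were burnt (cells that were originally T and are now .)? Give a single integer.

Step 1: +1 fires, +1 burnt (F count now 1)
Step 2: +2 fires, +1 burnt (F count now 2)
Step 3: +4 fires, +2 burnt (F count now 4)
Step 4: +6 fires, +4 burnt (F count now 6)
Step 5: +6 fires, +6 burnt (F count now 6)
Step 6: +2 fires, +6 burnt (F count now 2)
Step 7: +0 fires, +2 burnt (F count now 0)
Fire out after step 7
Initially T: 22, now '.': 29
Total burnt (originally-T cells now '.'): 21

Answer: 21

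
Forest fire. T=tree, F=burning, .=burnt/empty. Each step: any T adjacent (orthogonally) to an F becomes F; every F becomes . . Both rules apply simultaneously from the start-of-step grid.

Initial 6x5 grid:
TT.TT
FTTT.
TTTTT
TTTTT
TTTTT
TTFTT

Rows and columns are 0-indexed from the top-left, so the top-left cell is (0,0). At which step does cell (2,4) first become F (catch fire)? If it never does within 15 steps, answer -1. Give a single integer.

Step 1: cell (2,4)='T' (+6 fires, +2 burnt)
Step 2: cell (2,4)='T' (+9 fires, +6 burnt)
Step 3: cell (2,4)='T' (+6 fires, +9 burnt)
Step 4: cell (2,4)='T' (+3 fires, +6 burnt)
Step 5: cell (2,4)='F' (+2 fires, +3 burnt)
  -> target ignites at step 5
Step 6: cell (2,4)='.' (+0 fires, +2 burnt)
  fire out at step 6

5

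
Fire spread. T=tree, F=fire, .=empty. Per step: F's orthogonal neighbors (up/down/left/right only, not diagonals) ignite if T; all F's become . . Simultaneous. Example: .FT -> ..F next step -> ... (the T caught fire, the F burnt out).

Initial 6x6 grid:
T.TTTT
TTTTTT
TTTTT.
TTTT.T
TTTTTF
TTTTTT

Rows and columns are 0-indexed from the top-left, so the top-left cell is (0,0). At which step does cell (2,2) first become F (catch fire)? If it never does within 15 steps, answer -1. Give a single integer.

Step 1: cell (2,2)='T' (+3 fires, +1 burnt)
Step 2: cell (2,2)='T' (+2 fires, +3 burnt)
Step 3: cell (2,2)='T' (+3 fires, +2 burnt)
Step 4: cell (2,2)='T' (+4 fires, +3 burnt)
Step 5: cell (2,2)='F' (+6 fires, +4 burnt)
  -> target ignites at step 5
Step 6: cell (2,2)='.' (+6 fires, +6 burnt)
Step 7: cell (2,2)='.' (+5 fires, +6 burnt)
Step 8: cell (2,2)='.' (+2 fires, +5 burnt)
Step 9: cell (2,2)='.' (+1 fires, +2 burnt)
Step 10: cell (2,2)='.' (+0 fires, +1 burnt)
  fire out at step 10

5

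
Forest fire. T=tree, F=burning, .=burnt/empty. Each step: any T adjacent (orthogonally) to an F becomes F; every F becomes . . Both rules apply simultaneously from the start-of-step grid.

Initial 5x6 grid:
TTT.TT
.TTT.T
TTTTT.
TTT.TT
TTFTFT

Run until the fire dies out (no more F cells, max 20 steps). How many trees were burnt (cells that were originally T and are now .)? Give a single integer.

Answer: 20

Derivation:
Step 1: +5 fires, +2 burnt (F count now 5)
Step 2: +5 fires, +5 burnt (F count now 5)
Step 3: +4 fires, +5 burnt (F count now 4)
Step 4: +4 fires, +4 burnt (F count now 4)
Step 5: +1 fires, +4 burnt (F count now 1)
Step 6: +1 fires, +1 burnt (F count now 1)
Step 7: +0 fires, +1 burnt (F count now 0)
Fire out after step 7
Initially T: 23, now '.': 27
Total burnt (originally-T cells now '.'): 20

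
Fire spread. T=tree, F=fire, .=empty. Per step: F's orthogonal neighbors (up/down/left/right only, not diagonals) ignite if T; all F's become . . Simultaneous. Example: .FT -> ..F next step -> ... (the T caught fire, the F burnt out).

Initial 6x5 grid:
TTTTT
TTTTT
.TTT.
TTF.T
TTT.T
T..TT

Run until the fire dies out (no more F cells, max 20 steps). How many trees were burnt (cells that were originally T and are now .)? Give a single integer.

Step 1: +3 fires, +1 burnt (F count now 3)
Step 2: +5 fires, +3 burnt (F count now 5)
Step 3: +4 fires, +5 burnt (F count now 4)
Step 4: +5 fires, +4 burnt (F count now 5)
Step 5: +2 fires, +5 burnt (F count now 2)
Step 6: +0 fires, +2 burnt (F count now 0)
Fire out after step 6
Initially T: 23, now '.': 26
Total burnt (originally-T cells now '.'): 19

Answer: 19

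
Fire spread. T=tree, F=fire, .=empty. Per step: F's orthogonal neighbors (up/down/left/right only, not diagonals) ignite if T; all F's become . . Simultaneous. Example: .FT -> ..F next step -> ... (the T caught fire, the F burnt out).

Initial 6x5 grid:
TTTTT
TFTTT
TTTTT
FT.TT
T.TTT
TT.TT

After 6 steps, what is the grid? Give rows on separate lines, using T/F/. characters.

Step 1: 7 trees catch fire, 2 burn out
  TFTTT
  F.FTT
  FFTTT
  .F.TT
  F.TTT
  TT.TT
Step 2: 5 trees catch fire, 7 burn out
  F.FTT
  ...FT
  ..FTT
  ...TT
  ..TTT
  FT.TT
Step 3: 4 trees catch fire, 5 burn out
  ...FT
  ....F
  ...FT
  ...TT
  ..TTT
  .F.TT
Step 4: 3 trees catch fire, 4 burn out
  ....F
  .....
  ....F
  ...FT
  ..TTT
  ...TT
Step 5: 2 trees catch fire, 3 burn out
  .....
  .....
  .....
  ....F
  ..TFT
  ...TT
Step 6: 3 trees catch fire, 2 burn out
  .....
  .....
  .....
  .....
  ..F.F
  ...FT

.....
.....
.....
.....
..F.F
...FT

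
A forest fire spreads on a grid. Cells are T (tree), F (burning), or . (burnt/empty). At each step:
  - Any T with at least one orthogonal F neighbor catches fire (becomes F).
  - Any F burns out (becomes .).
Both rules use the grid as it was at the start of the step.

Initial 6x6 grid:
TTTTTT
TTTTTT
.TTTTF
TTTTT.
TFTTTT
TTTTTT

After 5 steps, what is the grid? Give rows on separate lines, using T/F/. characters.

Step 1: 6 trees catch fire, 2 burn out
  TTTTTT
  TTTTTF
  .TTTF.
  TFTTT.
  F.FTTT
  TFTTTT
Step 2: 10 trees catch fire, 6 burn out
  TTTTTF
  TTTTF.
  .FTF..
  F.FTF.
  ...FTT
  F.FTTT
Step 3: 7 trees catch fire, 10 burn out
  TTTTF.
  TFTF..
  ..F...
  ...F..
  ....FT
  ...FTT
Step 4: 6 trees catch fire, 7 burn out
  TFTF..
  F.F...
  ......
  ......
  .....F
  ....FT
Step 5: 3 trees catch fire, 6 burn out
  F.F...
  ......
  ......
  ......
  ......
  .....F

F.F...
......
......
......
......
.....F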